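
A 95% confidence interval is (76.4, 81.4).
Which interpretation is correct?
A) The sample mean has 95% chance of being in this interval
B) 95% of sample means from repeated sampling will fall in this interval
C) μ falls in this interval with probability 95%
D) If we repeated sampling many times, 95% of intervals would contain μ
D

A) Wrong — x̄ is observed and sits in the interval by construction.
B) Wrong — coverage applies to intervals containing μ, not to future x̄ values.
C) Wrong — μ is fixed; the randomness lives in the interval, not in μ.
D) Correct — this is the frequentist long-run coverage interpretation.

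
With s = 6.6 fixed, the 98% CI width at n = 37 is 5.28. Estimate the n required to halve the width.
n ≈ 148

CI width ∝ 1/√n
To reduce width by factor 2, need √n to grow by 2 → need 2² = 4 times as many samples.

Current: n = 37, width = 5.28
New: n = 148, width ≈ 2.55

Width reduced by factor of 5.28/2.55 = 2.07.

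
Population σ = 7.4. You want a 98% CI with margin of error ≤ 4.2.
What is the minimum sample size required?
n ≥ 17

For margin E ≤ 4.2:
n ≥ (z* · σ / E)²
n ≥ (2.326 · 7.4 / 4.2)²
n ≥ 16.80

Minimum n = 17 (rounding up)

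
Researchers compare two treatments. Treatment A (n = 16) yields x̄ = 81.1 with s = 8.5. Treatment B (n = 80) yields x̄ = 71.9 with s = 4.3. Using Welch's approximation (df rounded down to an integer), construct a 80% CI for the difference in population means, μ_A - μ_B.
(6.29, 12.11)

Difference: x̄₁ - x̄₂ = 9.20
SE = √(s₁²/n₁ + s₂²/n₂) = √(8.5²/16 + 4.3²/80) = 2.1787
df = 16.57 → 16 (Welch–Satterthwaite, rounded down)
t* = 1.337

CI: 9.20 ± 1.337 · 2.1787 = 9.20 ± 2.91 = (6.29, 12.11)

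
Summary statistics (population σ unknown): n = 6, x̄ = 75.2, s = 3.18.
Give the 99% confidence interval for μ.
(69.97, 80.43)

t-interval (σ unknown):
df = n - 1 = 5
t* = 4.032 for 99% confidence

Margin of error = t* · s/√n = 4.032 · 3.18/√6 = 5.23

CI: (69.97, 80.43)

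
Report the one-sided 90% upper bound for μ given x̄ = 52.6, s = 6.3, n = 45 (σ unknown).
μ ≤ 53.82

Upper bound (one-sided):
t* = 1.301 (one-sided for 90%)
Upper bound = x̄ + t* · s/√n = 52.6 + 1.301 · 6.3/√45 = 53.82

We are 90% confident that μ ≤ 53.82.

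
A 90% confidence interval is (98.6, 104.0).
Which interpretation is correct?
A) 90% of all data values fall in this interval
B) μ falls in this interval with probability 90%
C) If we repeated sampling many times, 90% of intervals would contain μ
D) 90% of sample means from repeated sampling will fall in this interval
C

A) Wrong — a CI is about the parameter μ, not individual data values.
B) Wrong — μ is fixed; the randomness lives in the interval, not in μ.
C) Correct — this is the frequentist long-run coverage interpretation.
D) Wrong — coverage applies to intervals containing μ, not to future x̄ values.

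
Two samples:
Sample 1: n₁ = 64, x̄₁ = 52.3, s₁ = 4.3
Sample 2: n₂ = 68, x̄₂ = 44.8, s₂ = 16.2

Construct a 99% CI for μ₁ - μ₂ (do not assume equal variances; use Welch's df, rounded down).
(2.12, 12.88)

Difference: x̄₁ - x̄₂ = 7.50
SE = √(s₁²/n₁ + s₂²/n₂) = √(4.3²/64 + 16.2²/68) = 2.0367
df = 76.95 → 76 (Welch–Satterthwaite, rounded down)
t* = 2.642

CI: 7.50 ± 2.642 · 2.0367 = 7.50 ± 5.38 = (2.12, 12.88)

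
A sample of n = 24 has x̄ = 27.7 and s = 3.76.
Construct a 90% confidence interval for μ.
(26.38, 29.02)

t-interval (σ unknown):
df = n - 1 = 23
t* = 1.714 for 90% confidence

Margin of error = t* · s/√n = 1.714 · 3.76/√24 = 1.32

CI: (26.38, 29.02)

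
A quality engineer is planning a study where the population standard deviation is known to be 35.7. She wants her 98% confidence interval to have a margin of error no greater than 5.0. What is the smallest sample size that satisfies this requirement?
n ≥ 276

For margin E ≤ 5.0:
n ≥ (z* · σ / E)²
n ≥ (2.326 · 35.7 / 5.0)²
n ≥ 275.81

Minimum n = 276 (rounding up)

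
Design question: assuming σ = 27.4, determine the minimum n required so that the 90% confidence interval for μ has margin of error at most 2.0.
n ≥ 508

For margin E ≤ 2.0:
n ≥ (z* · σ / E)²
n ≥ (1.645 · 27.4 / 2.0)²
n ≥ 507.89

Minimum n = 508 (rounding up)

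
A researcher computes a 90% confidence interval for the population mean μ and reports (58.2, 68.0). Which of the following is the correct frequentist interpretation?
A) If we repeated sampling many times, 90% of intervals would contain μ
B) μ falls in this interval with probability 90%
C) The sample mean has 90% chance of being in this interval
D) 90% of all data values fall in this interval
A

A) Correct — this is the frequentist long-run coverage interpretation.
B) Wrong — μ is fixed; the randomness lives in the interval, not in μ.
C) Wrong — x̄ is observed and sits in the interval by construction.
D) Wrong — a CI is about the parameter μ, not individual data values.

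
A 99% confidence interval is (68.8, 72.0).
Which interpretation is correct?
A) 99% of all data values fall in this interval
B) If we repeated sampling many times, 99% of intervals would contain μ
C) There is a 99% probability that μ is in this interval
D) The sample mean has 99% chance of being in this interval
B

A) Wrong — a CI is about the parameter μ, not individual data values.
B) Correct — this is the frequentist long-run coverage interpretation.
C) Wrong — μ is fixed; the randomness lives in the interval, not in μ.
D) Wrong — x̄ is observed and sits in the interval by construction.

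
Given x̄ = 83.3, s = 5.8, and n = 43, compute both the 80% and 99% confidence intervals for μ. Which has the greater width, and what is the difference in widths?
99% CI is wider by 2.47

df = 42
80% CI: t* = 1.302, (82.15, 84.45), width = 2 · t* · s/√n = 2.30
99% CI: t* = 2.698, (80.91, 85.69), width = 2 · t* · s/√n = 4.77

The 99% CI is wider by 4.77 - 2.30 = 2.47.
Higher confidence requires a wider interval.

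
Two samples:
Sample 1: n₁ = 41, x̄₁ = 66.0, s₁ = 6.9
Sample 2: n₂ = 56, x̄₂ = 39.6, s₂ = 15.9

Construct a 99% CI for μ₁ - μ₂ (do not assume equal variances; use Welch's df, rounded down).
(20.11, 32.69)

Difference: x̄₁ - x̄₂ = 26.40
SE = √(s₁²/n₁ + s₂²/n₂) = √(6.9²/41 + 15.9²/56) = 2.3824
df = 79.68 → 79 (Welch–Satterthwaite, rounded down)
t* = 2.640

CI: 26.40 ± 2.640 · 2.3824 = 26.40 ± 6.29 = (20.11, 32.69)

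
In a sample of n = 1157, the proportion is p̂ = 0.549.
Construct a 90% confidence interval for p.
(0.525, 0.573)

Proportion CI:
SE = √(p̂(1-p̂)/n) = √(0.549 · 0.451 / 1157) = 0.01463

z* = 1.645
Margin = z* · SE = 1.645 · 0.01463 = 0.0241

CI: 0.549 ± 0.0241 = (0.525, 0.573)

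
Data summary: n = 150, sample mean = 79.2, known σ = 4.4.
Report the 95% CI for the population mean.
(78.50, 79.90)

z-interval (σ known):
z* = 1.960 for 95% confidence

Margin of error = z* · σ/√n = 1.960 · 4.4/√150 = 0.70

CI: (79.2 - 0.70, 79.2 + 0.70) = (78.50, 79.90)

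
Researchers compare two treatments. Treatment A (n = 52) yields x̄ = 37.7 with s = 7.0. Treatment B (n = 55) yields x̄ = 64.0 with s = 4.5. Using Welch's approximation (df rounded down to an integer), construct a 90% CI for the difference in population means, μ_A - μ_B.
(-28.20, -24.40)

Difference: x̄₁ - x̄₂ = -26.30
SE = √(s₁²/n₁ + s₂²/n₂) = √(7.0²/52 + 4.5²/55) = 1.1448
df = 86.21 → 86 (Welch–Satterthwaite, rounded down)
t* = 1.663

CI: -26.30 ± 1.663 · 1.1448 = -26.30 ± 1.90 = (-28.20, -24.40)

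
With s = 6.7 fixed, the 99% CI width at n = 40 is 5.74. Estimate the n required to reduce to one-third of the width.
n ≈ 360

CI width ∝ 1/√n
To reduce width by factor 3, need √n to grow by 3 → need 3² = 9 times as many samples.

Current: n = 40, width = 5.74
New: n = 360, width ≈ 1.83

Width reduced by factor of 5.74/1.83 = 3.14.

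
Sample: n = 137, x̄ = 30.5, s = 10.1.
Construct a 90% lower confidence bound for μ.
μ ≥ 29.39

Lower bound (one-sided):
t* = 1.288 (one-sided for 90%)
Lower bound = x̄ - t* · s/√n = 30.5 - 1.288 · 10.1/√137 = 29.39

We are 90% confident that μ ≥ 29.39.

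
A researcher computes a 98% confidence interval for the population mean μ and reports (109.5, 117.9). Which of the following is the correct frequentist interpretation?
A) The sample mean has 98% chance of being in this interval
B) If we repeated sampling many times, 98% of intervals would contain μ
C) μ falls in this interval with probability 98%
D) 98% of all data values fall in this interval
B

A) Wrong — x̄ is observed and sits in the interval by construction.
B) Correct — this is the frequentist long-run coverage interpretation.
C) Wrong — μ is fixed; the randomness lives in the interval, not in μ.
D) Wrong — a CI is about the parameter μ, not individual data values.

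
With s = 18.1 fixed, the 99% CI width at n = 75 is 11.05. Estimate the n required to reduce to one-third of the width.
n ≈ 675

CI width ∝ 1/√n
To reduce width by factor 3, need √n to grow by 3 → need 3² = 9 times as many samples.

Current: n = 75, width = 11.05
New: n = 675, width ≈ 3.60

Width reduced by factor of 11.05/3.60 = 3.07.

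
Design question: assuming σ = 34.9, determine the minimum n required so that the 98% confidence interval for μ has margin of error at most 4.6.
n ≥ 312

For margin E ≤ 4.6:
n ≥ (z* · σ / E)²
n ≥ (2.326 · 34.9 / 4.6)²
n ≥ 311.43

Minimum n = 312 (rounding up)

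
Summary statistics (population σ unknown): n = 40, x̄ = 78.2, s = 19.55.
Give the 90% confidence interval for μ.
(72.99, 83.41)

t-interval (σ unknown):
df = n - 1 = 39
t* = 1.685 for 90% confidence

Margin of error = t* · s/√n = 1.685 · 19.55/√40 = 5.21

CI: (72.99, 83.41)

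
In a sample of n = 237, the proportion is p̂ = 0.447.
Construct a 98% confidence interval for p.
(0.372, 0.522)

Proportion CI:
SE = √(p̂(1-p̂)/n) = √(0.447 · 0.553 / 237) = 0.03230

z* = 2.326
Margin = z* · SE = 2.326 · 0.03230 = 0.0751

CI: 0.447 ± 0.0751 = (0.372, 0.522)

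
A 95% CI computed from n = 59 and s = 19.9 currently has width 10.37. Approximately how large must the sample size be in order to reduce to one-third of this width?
n ≈ 531

CI width ∝ 1/√n
To reduce width by factor 3, need √n to grow by 3 → need 3² = 9 times as many samples.

Current: n = 59, width = 10.37
New: n = 531, width ≈ 3.39

Width reduced by factor of 10.37/3.39 = 3.06.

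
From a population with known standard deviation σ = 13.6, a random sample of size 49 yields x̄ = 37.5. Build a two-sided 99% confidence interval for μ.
(32.50, 42.50)

z-interval (σ known):
z* = 2.576 for 99% confidence

Margin of error = z* · σ/√n = 2.576 · 13.6/√49 = 5.00

CI: (37.5 - 5.00, 37.5 + 5.00) = (32.50, 42.50)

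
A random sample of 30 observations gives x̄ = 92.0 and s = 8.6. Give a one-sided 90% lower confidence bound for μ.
μ ≥ 89.94

Lower bound (one-sided):
t* = 1.311 (one-sided for 90%)
Lower bound = x̄ - t* · s/√n = 92.0 - 1.311 · 8.6/√30 = 89.94

We are 90% confident that μ ≥ 89.94.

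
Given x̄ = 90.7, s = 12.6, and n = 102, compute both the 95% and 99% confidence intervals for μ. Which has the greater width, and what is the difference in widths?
99% CI is wider by 1.60

df = 101
95% CI: t* = 1.984, (88.22, 93.18), width = 2 · t* · s/√n = 4.95
99% CI: t* = 2.625, (87.43, 93.97), width = 2 · t* · s/√n = 6.55

The 99% CI is wider by 6.55 - 4.95 = 1.60.
Higher confidence requires a wider interval.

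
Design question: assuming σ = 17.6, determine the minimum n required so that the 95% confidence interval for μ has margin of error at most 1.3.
n ≥ 705

For margin E ≤ 1.3:
n ≥ (z* · σ / E)²
n ≥ (1.960 · 17.6 / 1.3)²
n ≥ 704.13

Minimum n = 705 (rounding up)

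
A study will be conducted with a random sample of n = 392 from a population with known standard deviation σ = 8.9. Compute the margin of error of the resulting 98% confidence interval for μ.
Margin of error = 1.05

Margin of error = z* · σ/√n
= 2.326 · 8.9/√392
= 2.326 · 8.9/19.7990
= 1.05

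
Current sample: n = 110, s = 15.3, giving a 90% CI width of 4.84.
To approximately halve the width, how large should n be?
n ≈ 440

CI width ∝ 1/√n
To reduce width by factor 2, need √n to grow by 2 → need 2² = 4 times as many samples.

Current: n = 110, width = 4.84
New: n = 440, width ≈ 2.40

Width reduced by factor of 4.84/2.40 = 2.02.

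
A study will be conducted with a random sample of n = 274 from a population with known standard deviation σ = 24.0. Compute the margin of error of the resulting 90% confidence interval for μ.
Margin of error = 2.39

Margin of error = z* · σ/√n
= 1.645 · 24.0/√274
= 1.645 · 24.0/16.5529
= 2.39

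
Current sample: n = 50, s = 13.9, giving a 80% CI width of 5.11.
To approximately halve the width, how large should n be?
n ≈ 200

CI width ∝ 1/√n
To reduce width by factor 2, need √n to grow by 2 → need 2² = 4 times as many samples.

Current: n = 50, width = 5.11
New: n = 200, width ≈ 2.53

Width reduced by factor of 5.11/2.53 = 2.02.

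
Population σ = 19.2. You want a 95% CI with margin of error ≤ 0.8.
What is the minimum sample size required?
n ≥ 2213

For margin E ≤ 0.8:
n ≥ (z* · σ / E)²
n ≥ (1.960 · 19.2 / 0.8)²
n ≥ 2212.76

Minimum n = 2213 (rounding up)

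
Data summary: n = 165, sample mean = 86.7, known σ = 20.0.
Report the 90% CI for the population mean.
(84.14, 89.26)

z-interval (σ known):
z* = 1.645 for 90% confidence

Margin of error = z* · σ/√n = 1.645 · 20.0/√165 = 2.56

CI: (86.7 - 2.56, 86.7 + 2.56) = (84.14, 89.26)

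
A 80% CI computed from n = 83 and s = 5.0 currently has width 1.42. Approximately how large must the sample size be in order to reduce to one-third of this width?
n ≈ 747

CI width ∝ 1/√n
To reduce width by factor 3, need √n to grow by 3 → need 3² = 9 times as many samples.

Current: n = 83, width = 1.42
New: n = 747, width ≈ 0.47

Width reduced by factor of 1.42/0.47 = 3.02.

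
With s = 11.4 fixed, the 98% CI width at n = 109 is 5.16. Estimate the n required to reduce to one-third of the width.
n ≈ 981

CI width ∝ 1/√n
To reduce width by factor 3, need √n to grow by 3 → need 3² = 9 times as many samples.

Current: n = 109, width = 5.16
New: n = 981, width ≈ 1.70

Width reduced by factor of 5.16/1.70 = 3.04.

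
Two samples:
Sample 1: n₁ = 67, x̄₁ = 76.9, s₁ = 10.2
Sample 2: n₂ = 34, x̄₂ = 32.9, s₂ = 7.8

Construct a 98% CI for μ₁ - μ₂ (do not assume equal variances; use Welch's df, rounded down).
(39.66, 48.34)

Difference: x̄₁ - x̄₂ = 44.00
SE = √(s₁²/n₁ + s₂²/n₂) = √(10.2²/67 + 7.8²/34) = 1.8282
df = 83.63 → 83 (Welch–Satterthwaite, rounded down)
t* = 2.372

CI: 44.00 ± 2.372 · 1.8282 = 44.00 ± 4.34 = (39.66, 48.34)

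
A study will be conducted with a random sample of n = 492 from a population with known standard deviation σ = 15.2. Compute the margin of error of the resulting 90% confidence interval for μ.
Margin of error = 1.13

Margin of error = z* · σ/√n
= 1.645 · 15.2/√492
= 1.645 · 15.2/22.1811
= 1.13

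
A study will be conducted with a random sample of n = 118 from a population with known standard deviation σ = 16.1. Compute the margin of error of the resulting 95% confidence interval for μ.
Margin of error = 2.90

Margin of error = z* · σ/√n
= 1.960 · 16.1/√118
= 1.960 · 16.1/10.8628
= 2.90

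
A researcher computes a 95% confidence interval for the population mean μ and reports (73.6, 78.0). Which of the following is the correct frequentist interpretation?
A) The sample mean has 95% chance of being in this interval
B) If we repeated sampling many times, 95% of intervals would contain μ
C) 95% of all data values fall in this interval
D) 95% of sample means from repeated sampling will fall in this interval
B

A) Wrong — x̄ is observed and sits in the interval by construction.
B) Correct — this is the frequentist long-run coverage interpretation.
C) Wrong — a CI is about the parameter μ, not individual data values.
D) Wrong — coverage applies to intervals containing μ, not to future x̄ values.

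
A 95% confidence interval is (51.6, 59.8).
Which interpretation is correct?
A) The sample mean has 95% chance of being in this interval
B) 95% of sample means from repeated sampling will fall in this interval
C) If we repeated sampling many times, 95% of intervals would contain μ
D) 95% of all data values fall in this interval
C

A) Wrong — x̄ is observed and sits in the interval by construction.
B) Wrong — coverage applies to intervals containing μ, not to future x̄ values.
C) Correct — this is the frequentist long-run coverage interpretation.
D) Wrong — a CI is about the parameter μ, not individual data values.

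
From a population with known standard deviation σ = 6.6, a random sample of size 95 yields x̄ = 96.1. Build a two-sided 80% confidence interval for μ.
(95.23, 96.97)

z-interval (σ known):
z* = 1.282 for 80% confidence

Margin of error = z* · σ/√n = 1.282 · 6.6/√95 = 0.87

CI: (96.1 - 0.87, 96.1 + 0.87) = (95.23, 96.97)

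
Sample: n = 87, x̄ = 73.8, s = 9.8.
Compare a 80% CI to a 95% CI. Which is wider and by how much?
95% CI is wider by 1.47

df = 86
80% CI: t* = 1.291, (72.44, 75.16), width = 2 · t* · s/√n = 2.71
95% CI: t* = 1.988, (71.71, 75.89), width = 2 · t* · s/√n = 4.18

The 95% CI is wider by 4.18 - 2.71 = 1.47.
Higher confidence requires a wider interval.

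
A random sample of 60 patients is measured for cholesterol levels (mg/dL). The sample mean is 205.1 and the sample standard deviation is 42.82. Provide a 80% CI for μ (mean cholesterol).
(197.94, 212.26)

t-interval (σ unknown):
df = n - 1 = 59
t* = 1.296 for 80% confidence

Margin of error = t* · s/√n = 1.296 · 42.82/√60 = 7.16

CI: (197.94, 212.26)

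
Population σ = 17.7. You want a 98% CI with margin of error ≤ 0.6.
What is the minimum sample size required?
n ≥ 4709

For margin E ≤ 0.6:
n ≥ (z* · σ / E)²
n ≥ (2.326 · 17.7 / 0.6)²
n ≥ 4708.29

Minimum n = 4709 (rounding up)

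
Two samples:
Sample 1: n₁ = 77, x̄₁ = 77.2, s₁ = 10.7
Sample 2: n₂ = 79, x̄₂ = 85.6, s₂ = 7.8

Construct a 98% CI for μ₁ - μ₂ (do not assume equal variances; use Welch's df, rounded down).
(-11.94, -4.86)

Difference: x̄₁ - x̄₂ = -8.40
SE = √(s₁²/n₁ + s₂²/n₂) = √(10.7²/77 + 7.8²/79) = 1.5023
df = 138.83 → 138 (Welch–Satterthwaite, rounded down)
t* = 2.354

CI: -8.40 ± 2.354 · 1.5023 = -8.40 ± 3.54 = (-11.94, -4.86)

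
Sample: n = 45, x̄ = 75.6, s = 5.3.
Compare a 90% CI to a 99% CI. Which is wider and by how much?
99% CI is wider by 1.60

df = 44
90% CI: t* = 1.680, (74.27, 76.93), width = 2 · t* · s/√n = 2.65
99% CI: t* = 2.692, (73.47, 77.73), width = 2 · t* · s/√n = 4.25

The 99% CI is wider by 4.25 - 2.65 = 1.60.
Higher confidence requires a wider interval.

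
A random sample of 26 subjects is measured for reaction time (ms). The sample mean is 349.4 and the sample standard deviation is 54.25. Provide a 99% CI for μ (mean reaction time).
(319.75, 379.05)

t-interval (σ unknown):
df = n - 1 = 25
t* = 2.787 for 99% confidence

Margin of error = t* · s/√n = 2.787 · 54.25/√26 = 29.65

CI: (319.75, 379.05)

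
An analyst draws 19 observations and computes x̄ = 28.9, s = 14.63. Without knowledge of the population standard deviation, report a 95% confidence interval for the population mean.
(21.85, 35.95)

t-interval (σ unknown):
df = n - 1 = 18
t* = 2.101 for 95% confidence

Margin of error = t* · s/√n = 2.101 · 14.63/√19 = 7.05

CI: (21.85, 35.95)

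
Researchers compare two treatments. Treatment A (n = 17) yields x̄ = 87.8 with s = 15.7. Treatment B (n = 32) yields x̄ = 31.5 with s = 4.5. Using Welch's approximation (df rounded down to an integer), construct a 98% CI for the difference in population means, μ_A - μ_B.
(46.31, 66.29)

Difference: x̄₁ - x̄₂ = 56.30
SE = √(s₁²/n₁ + s₂²/n₂) = √(15.7²/17 + 4.5²/32) = 3.8900
df = 17.41 → 17 (Welch–Satterthwaite, rounded down)
t* = 2.567

CI: 56.30 ± 2.567 · 3.8900 = 56.30 ± 9.99 = (46.31, 66.29)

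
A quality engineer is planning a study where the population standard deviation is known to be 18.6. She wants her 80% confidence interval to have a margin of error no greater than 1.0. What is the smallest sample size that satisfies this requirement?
n ≥ 569

For margin E ≤ 1.0:
n ≥ (z* · σ / E)²
n ≥ (1.282 · 18.6 / 1.0)²
n ≥ 568.59

Minimum n = 569 (rounding up)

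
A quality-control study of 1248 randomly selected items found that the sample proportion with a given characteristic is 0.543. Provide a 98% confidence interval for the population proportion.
(0.510, 0.576)

Proportion CI:
SE = √(p̂(1-p̂)/n) = √(0.543 · 0.457 / 1248) = 0.01410

z* = 2.326
Margin = z* · SE = 2.326 · 0.01410 = 0.0328

CI: 0.543 ± 0.0328 = (0.510, 0.576)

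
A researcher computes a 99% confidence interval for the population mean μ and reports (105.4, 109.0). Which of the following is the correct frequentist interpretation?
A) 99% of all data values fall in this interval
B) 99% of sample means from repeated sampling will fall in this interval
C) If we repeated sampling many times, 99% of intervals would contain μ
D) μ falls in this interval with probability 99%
C

A) Wrong — a CI is about the parameter μ, not individual data values.
B) Wrong — coverage applies to intervals containing μ, not to future x̄ values.
C) Correct — this is the frequentist long-run coverage interpretation.
D) Wrong — μ is fixed; the randomness lives in the interval, not in μ.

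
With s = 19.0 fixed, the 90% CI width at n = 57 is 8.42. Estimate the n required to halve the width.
n ≈ 228

CI width ∝ 1/√n
To reduce width by factor 2, need √n to grow by 2 → need 2² = 4 times as many samples.

Current: n = 57, width = 8.42
New: n = 228, width ≈ 4.16

Width reduced by factor of 8.42/4.16 = 2.02.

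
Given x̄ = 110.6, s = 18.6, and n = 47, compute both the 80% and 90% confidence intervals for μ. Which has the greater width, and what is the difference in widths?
90% CI is wider by 2.06

df = 46
80% CI: t* = 1.300, (107.07, 114.13), width = 2 · t* · s/√n = 7.05
90% CI: t* = 1.679, (106.04, 115.16), width = 2 · t* · s/√n = 9.11

The 90% CI is wider by 9.11 - 7.05 = 2.06.
Higher confidence requires a wider interval.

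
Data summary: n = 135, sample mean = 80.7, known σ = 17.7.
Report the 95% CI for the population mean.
(77.71, 83.69)

z-interval (σ known):
z* = 1.960 for 95% confidence

Margin of error = z* · σ/√n = 1.960 · 17.7/√135 = 2.99

CI: (80.7 - 2.99, 80.7 + 2.99) = (77.71, 83.69)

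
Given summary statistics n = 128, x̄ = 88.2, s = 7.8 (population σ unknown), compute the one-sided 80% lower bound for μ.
μ ≥ 87.62

Lower bound (one-sided):
t* = 0.844 (one-sided for 80%)
Lower bound = x̄ - t* · s/√n = 88.2 - 0.844 · 7.8/√128 = 87.62

We are 80% confident that μ ≥ 87.62.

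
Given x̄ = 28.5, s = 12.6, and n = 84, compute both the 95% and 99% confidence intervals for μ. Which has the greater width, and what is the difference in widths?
99% CI is wider by 1.78

df = 83
95% CI: t* = 1.989, (25.77, 31.23), width = 2 · t* · s/√n = 5.47
99% CI: t* = 2.636, (24.88, 32.12), width = 2 · t* · s/√n = 7.25

The 99% CI is wider by 7.25 - 5.47 = 1.78.
Higher confidence requires a wider interval.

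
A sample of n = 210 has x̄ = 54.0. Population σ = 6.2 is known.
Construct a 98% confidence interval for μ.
(53.00, 55.00)

z-interval (σ known):
z* = 2.326 for 98% confidence

Margin of error = z* · σ/√n = 2.326 · 6.2/√210 = 1.00

CI: (54.0 - 1.00, 54.0 + 1.00) = (53.00, 55.00)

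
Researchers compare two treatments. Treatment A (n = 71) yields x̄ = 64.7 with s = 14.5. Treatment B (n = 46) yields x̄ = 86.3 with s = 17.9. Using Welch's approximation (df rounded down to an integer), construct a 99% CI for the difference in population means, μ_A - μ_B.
(-29.91, -13.29)

Difference: x̄₁ - x̄₂ = -21.60
SE = √(s₁²/n₁ + s₂²/n₂) = √(14.5²/71 + 17.9²/46) = 3.1507
df = 81.88 → 81 (Welch–Satterthwaite, rounded down)
t* = 2.638

CI: -21.60 ± 2.638 · 3.1507 = -21.60 ± 8.31 = (-29.91, -13.29)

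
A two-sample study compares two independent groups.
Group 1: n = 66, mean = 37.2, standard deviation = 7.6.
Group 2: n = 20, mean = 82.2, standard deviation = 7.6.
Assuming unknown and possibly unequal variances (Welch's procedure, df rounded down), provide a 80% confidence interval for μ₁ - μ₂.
(-47.54, -42.46)

Difference: x̄₁ - x̄₂ = -45.00
SE = √(s₁²/n₁ + s₂²/n₂) = √(7.6²/66 + 7.6²/20) = 1.9399
df = 31.42 → 31 (Welch–Satterthwaite, rounded down)
t* = 1.309

CI: -45.00 ± 1.309 · 1.9399 = -45.00 ± 2.54 = (-47.54, -42.46)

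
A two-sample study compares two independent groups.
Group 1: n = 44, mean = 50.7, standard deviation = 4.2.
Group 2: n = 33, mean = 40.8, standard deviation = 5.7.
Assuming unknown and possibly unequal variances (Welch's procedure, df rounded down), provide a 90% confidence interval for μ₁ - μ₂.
(7.93, 11.87)

Difference: x̄₁ - x̄₂ = 9.90
SE = √(s₁²/n₁ + s₂²/n₂) = √(4.2²/44 + 5.7²/33) = 1.1771
df = 56.41 → 56 (Welch–Satterthwaite, rounded down)
t* = 1.673

CI: 9.90 ± 1.673 · 1.1771 = 9.90 ± 1.97 = (7.93, 11.87)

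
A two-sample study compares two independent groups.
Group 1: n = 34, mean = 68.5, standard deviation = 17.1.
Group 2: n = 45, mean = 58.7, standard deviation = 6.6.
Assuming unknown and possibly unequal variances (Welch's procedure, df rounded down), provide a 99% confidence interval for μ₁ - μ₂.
(1.44, 18.16)

Difference: x̄₁ - x̄₂ = 9.80
SE = √(s₁²/n₁ + s₂²/n₂) = √(17.1²/34 + 6.6²/45) = 3.0933
df = 40.46 → 40 (Welch–Satterthwaite, rounded down)
t* = 2.704

CI: 9.80 ± 2.704 · 3.0933 = 9.80 ± 8.36 = (1.44, 18.16)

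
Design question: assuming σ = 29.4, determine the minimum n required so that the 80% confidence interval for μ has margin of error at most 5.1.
n ≥ 55

For margin E ≤ 5.1:
n ≥ (z* · σ / E)²
n ≥ (1.282 · 29.4 / 5.1)²
n ≥ 54.62

Minimum n = 55 (rounding up)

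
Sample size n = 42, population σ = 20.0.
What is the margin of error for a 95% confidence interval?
Margin of error = 6.05

Margin of error = z* · σ/√n
= 1.960 · 20.0/√42
= 1.960 · 20.0/6.4807
= 6.05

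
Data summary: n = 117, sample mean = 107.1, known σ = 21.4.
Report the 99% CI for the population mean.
(102.00, 112.20)

z-interval (σ known):
z* = 2.576 for 99% confidence

Margin of error = z* · σ/√n = 2.576 · 21.4/√117 = 5.10

CI: (107.1 - 5.10, 107.1 + 5.10) = (102.00, 112.20)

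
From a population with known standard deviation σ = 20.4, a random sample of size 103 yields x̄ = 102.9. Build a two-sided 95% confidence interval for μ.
(98.96, 106.84)

z-interval (σ known):
z* = 1.960 for 95% confidence

Margin of error = z* · σ/√n = 1.960 · 20.4/√103 = 3.94

CI: (102.9 - 3.94, 102.9 + 3.94) = (98.96, 106.84)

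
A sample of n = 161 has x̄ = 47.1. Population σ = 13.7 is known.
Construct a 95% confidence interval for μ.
(44.98, 49.22)

z-interval (σ known):
z* = 1.960 for 95% confidence

Margin of error = z* · σ/√n = 1.960 · 13.7/√161 = 2.12

CI: (47.1 - 2.12, 47.1 + 2.12) = (44.98, 49.22)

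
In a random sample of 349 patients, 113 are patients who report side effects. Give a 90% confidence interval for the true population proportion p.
(0.283, 0.365)

Proportion CI:
p̂ = 113/349 = 0.32378
SE = √(p̂(1-p̂)/n) = √(0.32378 · 0.67622 / 349) = 0.02505

z* = 1.645
Margin = z* · SE = 1.645 · 0.02505 = 0.0412

CI: 0.32378 ± 0.0412 = (0.283, 0.365)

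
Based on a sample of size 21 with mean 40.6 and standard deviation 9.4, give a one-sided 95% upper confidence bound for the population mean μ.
μ ≤ 44.14

Upper bound (one-sided):
t* = 1.725 (one-sided for 95%)
Upper bound = x̄ + t* · s/√n = 40.6 + 1.725 · 9.4/√21 = 44.14

We are 95% confident that μ ≤ 44.14.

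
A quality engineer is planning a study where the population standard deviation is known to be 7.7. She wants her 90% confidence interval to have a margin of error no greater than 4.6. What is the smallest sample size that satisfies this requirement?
n ≥ 8

For margin E ≤ 4.6:
n ≥ (z* · σ / E)²
n ≥ (1.645 · 7.7 / 4.6)²
n ≥ 7.58

Minimum n = 8 (rounding up)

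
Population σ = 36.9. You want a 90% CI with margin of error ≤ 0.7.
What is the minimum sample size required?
n ≥ 7520

For margin E ≤ 0.7:
n ≥ (z* · σ / E)²
n ≥ (1.645 · 36.9 / 0.7)²
n ≥ 7519.49

Minimum n = 7520 (rounding up)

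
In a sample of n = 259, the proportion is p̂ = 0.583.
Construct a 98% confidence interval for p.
(0.512, 0.654)

Proportion CI:
SE = √(p̂(1-p̂)/n) = √(0.583 · 0.417 / 259) = 0.03064

z* = 2.326
Margin = z* · SE = 2.326 · 0.03064 = 0.0713

CI: 0.583 ± 0.0713 = (0.512, 0.654)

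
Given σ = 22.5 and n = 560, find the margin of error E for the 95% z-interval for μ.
Margin of error = 1.86

Margin of error = z* · σ/√n
= 1.960 · 22.5/√560
= 1.960 · 22.5/23.6643
= 1.86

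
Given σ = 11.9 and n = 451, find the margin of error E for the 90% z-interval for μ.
Margin of error = 0.92

Margin of error = z* · σ/√n
= 1.645 · 11.9/√451
= 1.645 · 11.9/21.2368
= 0.92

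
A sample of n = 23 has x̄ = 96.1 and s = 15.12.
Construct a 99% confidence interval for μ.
(87.21, 104.99)

t-interval (σ unknown):
df = n - 1 = 22
t* = 2.819 for 99% confidence

Margin of error = t* · s/√n = 2.819 · 15.12/√23 = 8.89

CI: (87.21, 104.99)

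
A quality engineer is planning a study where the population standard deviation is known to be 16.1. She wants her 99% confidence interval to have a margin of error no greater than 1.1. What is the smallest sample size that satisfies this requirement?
n ≥ 1422

For margin E ≤ 1.1:
n ≥ (z* · σ / E)²
n ≥ (2.576 · 16.1 / 1.1)²
n ≥ 1421.54

Minimum n = 1422 (rounding up)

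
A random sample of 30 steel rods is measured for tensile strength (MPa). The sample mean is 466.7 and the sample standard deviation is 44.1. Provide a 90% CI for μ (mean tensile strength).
(453.02, 480.38)

t-interval (σ unknown):
df = n - 1 = 29
t* = 1.699 for 90% confidence

Margin of error = t* · s/√n = 1.699 · 44.1/√30 = 13.68

CI: (453.02, 480.38)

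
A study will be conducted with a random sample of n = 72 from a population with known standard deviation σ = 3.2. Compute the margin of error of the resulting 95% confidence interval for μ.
Margin of error = 0.74

Margin of error = z* · σ/√n
= 1.960 · 3.2/√72
= 1.960 · 3.2/8.4853
= 0.74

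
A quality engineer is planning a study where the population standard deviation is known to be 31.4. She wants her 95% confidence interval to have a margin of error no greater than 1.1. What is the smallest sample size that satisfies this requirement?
n ≥ 3131

For margin E ≤ 1.1:
n ≥ (z* · σ / E)²
n ≥ (1.960 · 31.4 / 1.1)²
n ≥ 3130.30

Minimum n = 3131 (rounding up)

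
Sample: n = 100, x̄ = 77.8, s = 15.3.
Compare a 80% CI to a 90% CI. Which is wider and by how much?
90% CI is wider by 1.13

df = 99
80% CI: t* = 1.290, (75.83, 79.77), width = 2 · t* · s/√n = 3.95
90% CI: t* = 1.660, (75.26, 80.34), width = 2 · t* · s/√n = 5.08

The 90% CI is wider by 5.08 - 3.95 = 1.13.
Higher confidence requires a wider interval.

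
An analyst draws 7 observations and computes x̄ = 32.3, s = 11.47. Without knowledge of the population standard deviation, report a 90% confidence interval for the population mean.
(23.88, 40.72)

t-interval (σ unknown):
df = n - 1 = 6
t* = 1.943 for 90% confidence

Margin of error = t* · s/√n = 1.943 · 11.47/√7 = 8.42

CI: (23.88, 40.72)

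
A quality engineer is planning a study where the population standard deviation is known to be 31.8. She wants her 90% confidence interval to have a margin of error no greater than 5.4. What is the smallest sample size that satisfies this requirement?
n ≥ 94

For margin E ≤ 5.4:
n ≥ (z* · σ / E)²
n ≥ (1.645 · 31.8 / 5.4)²
n ≥ 93.84

Minimum n = 94 (rounding up)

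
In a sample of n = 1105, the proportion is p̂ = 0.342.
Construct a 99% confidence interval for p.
(0.305, 0.379)

Proportion CI:
SE = √(p̂(1-p̂)/n) = √(0.342 · 0.658 / 1105) = 0.01427

z* = 2.576
Margin = z* · SE = 2.576 · 0.01427 = 0.0368

CI: 0.342 ± 0.0368 = (0.305, 0.379)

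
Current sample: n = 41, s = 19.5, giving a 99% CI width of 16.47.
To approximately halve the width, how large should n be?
n ≈ 164

CI width ∝ 1/√n
To reduce width by factor 2, need √n to grow by 2 → need 2² = 4 times as many samples.

Current: n = 41, width = 16.47
New: n = 164, width ≈ 7.94

Width reduced by factor of 16.47/7.94 = 2.07.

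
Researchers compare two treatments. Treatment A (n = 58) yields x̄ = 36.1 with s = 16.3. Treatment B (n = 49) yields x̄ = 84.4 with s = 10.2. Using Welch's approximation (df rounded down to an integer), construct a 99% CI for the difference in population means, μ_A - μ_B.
(-55.10, -41.50)

Difference: x̄₁ - x̄₂ = -48.30
SE = √(s₁²/n₁ + s₂²/n₂) = √(16.3²/58 + 10.2²/49) = 2.5892
df = 97.27 → 97 (Welch–Satterthwaite, rounded down)
t* = 2.627

CI: -48.30 ± 2.627 · 2.5892 = -48.30 ± 6.80 = (-55.10, -41.50)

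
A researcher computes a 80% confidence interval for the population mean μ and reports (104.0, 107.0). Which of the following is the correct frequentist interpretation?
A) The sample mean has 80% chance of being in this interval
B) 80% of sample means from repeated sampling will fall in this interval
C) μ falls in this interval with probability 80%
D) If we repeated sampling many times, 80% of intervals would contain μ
D

A) Wrong — x̄ is observed and sits in the interval by construction.
B) Wrong — coverage applies to intervals containing μ, not to future x̄ values.
C) Wrong — μ is fixed; the randomness lives in the interval, not in μ.
D) Correct — this is the frequentist long-run coverage interpretation.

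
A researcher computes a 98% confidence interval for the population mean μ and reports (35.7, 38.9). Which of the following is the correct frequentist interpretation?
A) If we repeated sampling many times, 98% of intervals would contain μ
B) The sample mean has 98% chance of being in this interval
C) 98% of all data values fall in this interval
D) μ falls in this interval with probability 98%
A

A) Correct — this is the frequentist long-run coverage interpretation.
B) Wrong — x̄ is observed and sits in the interval by construction.
C) Wrong — a CI is about the parameter μ, not individual data values.
D) Wrong — μ is fixed; the randomness lives in the interval, not in μ.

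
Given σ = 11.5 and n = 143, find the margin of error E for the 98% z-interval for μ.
Margin of error = 2.24

Margin of error = z* · σ/√n
= 2.326 · 11.5/√143
= 2.326 · 11.5/11.9583
= 2.24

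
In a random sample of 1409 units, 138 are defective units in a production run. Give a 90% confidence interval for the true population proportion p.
(0.085, 0.111)

Proportion CI:
p̂ = 138/1409 = 0.09794
SE = √(p̂(1-p̂)/n) = √(0.09794 · 0.90206 / 1409) = 0.00792

z* = 1.645
Margin = z* · SE = 1.645 · 0.00792 = 0.0130

CI: 0.09794 ± 0.0130 = (0.085, 0.111)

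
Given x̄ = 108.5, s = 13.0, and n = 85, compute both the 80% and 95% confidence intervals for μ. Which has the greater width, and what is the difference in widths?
95% CI is wider by 1.97

df = 84
80% CI: t* = 1.292, (106.68, 110.32), width = 2 · t* · s/√n = 3.64
95% CI: t* = 1.989, (105.70, 111.30), width = 2 · t* · s/√n = 5.61

The 95% CI is wider by 5.61 - 3.64 = 1.97.
Higher confidence requires a wider interval.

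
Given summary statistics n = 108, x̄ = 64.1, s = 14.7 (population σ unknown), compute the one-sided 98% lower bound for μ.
μ ≥ 61.16

Lower bound (one-sided):
t* = 2.079 (one-sided for 98%)
Lower bound = x̄ - t* · s/√n = 64.1 - 2.079 · 14.7/√108 = 61.16

We are 98% confident that μ ≥ 61.16.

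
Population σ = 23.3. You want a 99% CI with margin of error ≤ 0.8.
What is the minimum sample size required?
n ≥ 5629

For margin E ≤ 0.8:
n ≥ (z* · σ / E)²
n ≥ (2.576 · 23.3 / 0.8)²
n ≥ 5628.90

Minimum n = 5629 (rounding up)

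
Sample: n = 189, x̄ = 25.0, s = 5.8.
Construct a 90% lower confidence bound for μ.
μ ≥ 24.46

Lower bound (one-sided):
t* = 1.286 (one-sided for 90%)
Lower bound = x̄ - t* · s/√n = 25.0 - 1.286 · 5.8/√189 = 24.46

We are 90% confident that μ ≥ 24.46.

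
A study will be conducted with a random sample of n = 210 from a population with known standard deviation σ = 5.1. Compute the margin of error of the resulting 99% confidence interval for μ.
Margin of error = 0.91

Margin of error = z* · σ/√n
= 2.576 · 5.1/√210
= 2.576 · 5.1/14.4914
= 0.91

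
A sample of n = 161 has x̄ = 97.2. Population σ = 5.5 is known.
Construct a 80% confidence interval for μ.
(96.64, 97.76)

z-interval (σ known):
z* = 1.282 for 80% confidence

Margin of error = z* · σ/√n = 1.282 · 5.5/√161 = 0.56

CI: (97.2 - 0.56, 97.2 + 0.56) = (96.64, 97.76)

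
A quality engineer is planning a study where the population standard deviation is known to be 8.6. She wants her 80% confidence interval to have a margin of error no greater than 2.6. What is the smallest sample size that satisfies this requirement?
n ≥ 18

For margin E ≤ 2.6:
n ≥ (z* · σ / E)²
n ≥ (1.282 · 8.6 / 2.6)²
n ≥ 17.98

Minimum n = 18 (rounding up)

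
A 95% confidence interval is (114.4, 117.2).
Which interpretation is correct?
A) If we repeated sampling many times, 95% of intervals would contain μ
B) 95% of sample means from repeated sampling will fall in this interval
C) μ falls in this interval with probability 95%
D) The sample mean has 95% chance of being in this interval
A

A) Correct — this is the frequentist long-run coverage interpretation.
B) Wrong — coverage applies to intervals containing μ, not to future x̄ values.
C) Wrong — μ is fixed; the randomness lives in the interval, not in μ.
D) Wrong — x̄ is observed and sits in the interval by construction.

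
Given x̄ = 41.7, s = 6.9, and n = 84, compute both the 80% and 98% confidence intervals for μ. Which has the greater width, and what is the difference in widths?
98% CI is wider by 1.62

df = 83
80% CI: t* = 1.292, (40.73, 42.67), width = 2 · t* · s/√n = 1.95
98% CI: t* = 2.372, (39.91, 43.49), width = 2 · t* · s/√n = 3.57

The 98% CI is wider by 3.57 - 1.95 = 1.62.
Higher confidence requires a wider interval.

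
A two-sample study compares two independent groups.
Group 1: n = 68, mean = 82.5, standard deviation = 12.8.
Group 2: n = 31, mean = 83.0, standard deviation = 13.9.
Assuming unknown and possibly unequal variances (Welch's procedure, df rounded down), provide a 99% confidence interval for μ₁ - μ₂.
(-8.35, 7.35)

Difference: x̄₁ - x̄₂ = -0.50
SE = √(s₁²/n₁ + s₂²/n₂) = √(12.8²/68 + 13.9²/31) = 2.9397
df = 54.06 → 54 (Welch–Satterthwaite, rounded down)
t* = 2.670

CI: -0.50 ± 2.670 · 2.9397 = -0.50 ± 7.85 = (-8.35, 7.35)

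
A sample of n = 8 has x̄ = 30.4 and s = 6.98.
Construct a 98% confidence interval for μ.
(23.00, 37.80)

t-interval (σ unknown):
df = n - 1 = 7
t* = 2.998 for 98% confidence

Margin of error = t* · s/√n = 2.998 · 6.98/√8 = 7.40

CI: (23.00, 37.80)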